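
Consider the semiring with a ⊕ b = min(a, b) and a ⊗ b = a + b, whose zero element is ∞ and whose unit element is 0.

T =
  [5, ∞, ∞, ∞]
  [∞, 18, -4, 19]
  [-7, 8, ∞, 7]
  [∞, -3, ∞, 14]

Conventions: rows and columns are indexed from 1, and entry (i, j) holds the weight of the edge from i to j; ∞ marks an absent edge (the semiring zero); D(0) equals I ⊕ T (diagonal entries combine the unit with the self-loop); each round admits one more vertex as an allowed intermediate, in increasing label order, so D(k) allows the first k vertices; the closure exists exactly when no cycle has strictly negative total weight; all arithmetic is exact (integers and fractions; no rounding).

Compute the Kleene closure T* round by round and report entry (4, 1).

D(0):
  [0, ∞, ∞, ∞]
  [∞, 0, -4, 19]
  [-7, 8, 0, 7]
  [∞, -3, ∞, 0]
D(1):
  [0, ∞, ∞, ∞]
  [∞, 0, -4, 19]
  [-7, 8, 0, 7]
  [∞, -3, ∞, 0]
D(2):
  [0, ∞, ∞, ∞]
  [∞, 0, -4, 19]
  [-7, 8, 0, 7]
  [∞, -3, -7, 0]
D(3):
  [0, ∞, ∞, ∞]
  [-11, 0, -4, 3]
  [-7, 8, 0, 7]
  [-14, -3, -7, 0]
D(4):
  [0, ∞, ∞, ∞]
  [-11, 0, -4, 3]
  [-7, 4, 0, 7]
  [-14, -3, -7, 0]
Answer: T*[4][1] = -14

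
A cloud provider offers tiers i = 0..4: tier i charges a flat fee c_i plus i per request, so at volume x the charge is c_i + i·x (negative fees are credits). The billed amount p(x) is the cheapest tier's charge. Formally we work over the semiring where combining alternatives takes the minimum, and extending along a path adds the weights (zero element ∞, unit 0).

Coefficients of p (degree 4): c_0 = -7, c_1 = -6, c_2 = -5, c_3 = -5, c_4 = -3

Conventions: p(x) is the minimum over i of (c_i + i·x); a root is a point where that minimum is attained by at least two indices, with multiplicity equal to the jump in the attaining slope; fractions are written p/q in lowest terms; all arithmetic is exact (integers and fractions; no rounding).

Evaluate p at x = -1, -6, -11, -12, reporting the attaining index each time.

p(-1) = min(-7+0·(-1)=-7, -6+1·(-1)=-7, -5+2·(-1)=-7, -5+3·(-1)=-8, -3+4·(-1)=-7) = -8 (attained by i=3)
p(-6) = min(-7+0·(-6)=-7, -6+1·(-6)=-12, -5+2·(-6)=-17, -5+3·(-6)=-23, -3+4·(-6)=-27) = -27 (attained by i=4)
p(-11) = min(-7+0·(-11)=-7, -6+1·(-11)=-17, -5+2·(-11)=-27, -5+3·(-11)=-38, -3+4·(-11)=-47) = -47 (attained by i=4)
p(-12) = min(-7+0·(-12)=-7, -6+1·(-12)=-18, -5+2·(-12)=-29, -5+3·(-12)=-41, -3+4·(-12)=-51) = -51 (attained by i=4)
Answer: p(-1) = -8; p(-6) = -27; p(-11) = -47; p(-12) = -51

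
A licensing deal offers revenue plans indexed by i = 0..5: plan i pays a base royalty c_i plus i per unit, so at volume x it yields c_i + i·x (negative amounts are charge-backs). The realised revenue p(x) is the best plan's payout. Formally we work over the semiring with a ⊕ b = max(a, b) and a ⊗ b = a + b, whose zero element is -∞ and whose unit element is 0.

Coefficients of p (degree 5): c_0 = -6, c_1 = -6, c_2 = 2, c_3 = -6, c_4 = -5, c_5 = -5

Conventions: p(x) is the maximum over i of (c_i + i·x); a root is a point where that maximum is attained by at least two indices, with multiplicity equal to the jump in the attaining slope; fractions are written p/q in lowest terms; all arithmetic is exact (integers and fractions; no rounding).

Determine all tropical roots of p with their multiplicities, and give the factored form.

hull edge (i=0, c=-6) to (i=2, c=2): slope 4, span 2
hull edge (i=2, c=2) to (i=5, c=-5): slope -7/3, span 3
Factored form: p(x) = -5 ⊗ (x ⊕ (-4)) ⊗ (x ⊕ (-4)) ⊗ (x ⊕ 7/3) ⊗ (x ⊕ 7/3) ⊗ (x ⊕ 7/3)
Answer: roots = -4 (mult 2), 7/3 (mult 3)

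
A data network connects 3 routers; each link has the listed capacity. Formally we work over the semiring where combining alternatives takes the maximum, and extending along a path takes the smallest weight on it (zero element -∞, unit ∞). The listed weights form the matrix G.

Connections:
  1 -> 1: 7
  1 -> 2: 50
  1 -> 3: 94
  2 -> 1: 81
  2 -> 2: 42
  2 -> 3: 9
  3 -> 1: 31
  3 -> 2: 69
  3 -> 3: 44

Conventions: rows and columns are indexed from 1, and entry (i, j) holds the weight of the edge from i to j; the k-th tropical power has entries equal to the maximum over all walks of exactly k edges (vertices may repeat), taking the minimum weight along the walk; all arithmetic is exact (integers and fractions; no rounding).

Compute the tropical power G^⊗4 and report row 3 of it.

G^⊗2:
  [50, 69, 44]
  [42, 50, 81]
  [69, 44, 44]
G^⊗3:
  [69, 50, 50]
  [50, 69, 44]
  [44, 50, 69]
G^⊗4:
  [50, 50, 69]
  [69, 50, 50]
  [50, 69, 44]
Answer: row 3 of G^⊗4 = [50, 69, 44]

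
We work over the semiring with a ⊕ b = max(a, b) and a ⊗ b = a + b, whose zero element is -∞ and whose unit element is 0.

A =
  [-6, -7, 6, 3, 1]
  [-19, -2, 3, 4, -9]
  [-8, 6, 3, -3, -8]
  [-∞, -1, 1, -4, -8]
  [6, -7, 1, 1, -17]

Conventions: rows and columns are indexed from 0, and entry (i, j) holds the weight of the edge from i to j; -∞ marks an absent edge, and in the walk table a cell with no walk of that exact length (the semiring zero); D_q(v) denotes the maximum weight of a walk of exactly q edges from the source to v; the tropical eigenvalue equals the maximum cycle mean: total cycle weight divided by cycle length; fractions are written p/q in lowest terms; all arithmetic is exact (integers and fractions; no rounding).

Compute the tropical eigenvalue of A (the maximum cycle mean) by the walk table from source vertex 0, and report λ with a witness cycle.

q=0: [0, -∞, -∞, -∞, -∞]
q=1: [-6, -7, 6, 3, 1]
q=2: [7, 12, 9, 3, -2]
q=3: [4, 15, 15, 16, 8]
q=4: [14, 21, 18, 19, 8]
q=5: [14, 24, 24, 25, 15]
Optimal cycle mean attained by: cycle 1->2->1, total 3 + 6, length 2.
Answer: λ = 9/2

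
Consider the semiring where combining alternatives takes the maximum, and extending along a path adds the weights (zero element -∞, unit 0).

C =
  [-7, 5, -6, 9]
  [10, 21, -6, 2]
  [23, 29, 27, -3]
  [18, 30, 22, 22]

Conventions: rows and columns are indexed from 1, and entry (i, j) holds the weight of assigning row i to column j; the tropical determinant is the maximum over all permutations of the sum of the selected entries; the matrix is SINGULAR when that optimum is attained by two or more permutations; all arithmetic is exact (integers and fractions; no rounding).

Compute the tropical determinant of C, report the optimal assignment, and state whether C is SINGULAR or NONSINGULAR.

σ = (1, 2, 3, 4): (-7) + 21 + 27 + 22 = 63
σ = (1, 2, 4, 3): (-7) + 21 + (-3) + 22 = 33
σ = (1, 3, 2, 4): (-7) + (-6) + 29 + 22 = 38
σ = (1, 3, 4, 2): (-7) + (-6) + (-3) + 30 = 14
σ = (1, 4, 2, 3): (-7) + 2 + 29 + 22 = 46
σ = (1, 4, 3, 2): (-7) + 2 + 27 + 30 = 52
σ = (2, 1, 3, 4): 5 + 10 + 27 + 22 = 64
σ = (2, 1, 4, 3): 5 + 10 + (-3) + 22 = 34
σ = (2, 3, 1, 4): 5 + (-6) + 23 + 22 = 44
σ = (2, 3, 4, 1): 5 + (-6) + (-3) + 18 = 14
σ = (2, 4, 1, 3): 5 + 2 + 23 + 22 = 52
σ = (2, 4, 3, 1): 5 + 2 + 27 + 18 = 52
σ = (3, 1, 2, 4): (-6) + 10 + 29 + 22 = 55
σ = (3, 1, 4, 2): (-6) + 10 + (-3) + 30 = 31
σ = (3, 2, 1, 4): (-6) + 21 + 23 + 22 = 60
σ = (3, 2, 4, 1): (-6) + 21 + (-3) + 18 = 30
σ = (3, 4, 1, 2): (-6) + 2 + 23 + 30 = 49
σ = (3, 4, 2, 1): (-6) + 2 + 29 + 18 = 43
σ = (4, 1, 2, 3): 9 + 10 + 29 + 22 = 70
σ = (4, 1, 3, 2): 9 + 10 + 27 + 30 = 76
σ = (4, 2, 1, 3): 9 + 21 + 23 + 22 = 75
σ = (4, 2, 3, 1): 9 + 21 + 27 + 18 = 75
σ = (4, 3, 1, 2): 9 + (-6) + 23 + 30 = 56
σ = (4, 3, 2, 1): 9 + (-6) + 29 + 18 = 50
Optimal value attained by: σ = (4, 1, 3, 2).
Answer: det⊕(C) = 76; verdict: NONSINGULAR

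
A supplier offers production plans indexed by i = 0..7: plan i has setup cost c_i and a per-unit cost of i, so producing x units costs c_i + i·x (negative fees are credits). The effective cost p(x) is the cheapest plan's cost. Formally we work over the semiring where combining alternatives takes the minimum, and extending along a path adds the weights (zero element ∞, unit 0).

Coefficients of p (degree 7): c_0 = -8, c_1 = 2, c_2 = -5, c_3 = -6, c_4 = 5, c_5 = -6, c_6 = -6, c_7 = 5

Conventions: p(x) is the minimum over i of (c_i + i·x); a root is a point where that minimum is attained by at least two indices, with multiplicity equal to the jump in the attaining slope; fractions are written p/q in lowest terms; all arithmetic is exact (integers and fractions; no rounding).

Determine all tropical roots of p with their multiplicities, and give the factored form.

hull edge (i=0, c=-8) to (i=6, c=-6): slope 1/3, span 6
hull edge (i=6, c=-6) to (i=7, c=5): slope 11, span 1
Factored form: p(x) = 5 ⊗ (x ⊕ (-11)) ⊗ (x ⊕ (-1/3)) ⊗ (x ⊕ (-1/3)) ⊗ (x ⊕ (-1/3)) ⊗ (x ⊕ (-1/3)) ⊗ (x ⊕ (-1/3)) ⊗ (x ⊕ (-1/3))
Answer: roots = -11 (mult 1), -1/3 (mult 6)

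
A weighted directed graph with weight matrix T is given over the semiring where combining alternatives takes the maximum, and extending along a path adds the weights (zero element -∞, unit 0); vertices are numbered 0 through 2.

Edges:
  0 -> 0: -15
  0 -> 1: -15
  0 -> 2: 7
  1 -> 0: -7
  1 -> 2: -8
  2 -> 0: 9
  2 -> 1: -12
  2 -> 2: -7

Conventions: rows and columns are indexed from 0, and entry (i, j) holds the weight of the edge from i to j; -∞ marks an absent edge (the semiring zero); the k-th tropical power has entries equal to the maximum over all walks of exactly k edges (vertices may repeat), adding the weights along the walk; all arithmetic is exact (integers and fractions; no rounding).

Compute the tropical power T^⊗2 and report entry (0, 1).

T^⊗2:
  [16, -5, 0]
  [1, -20, 0]
  [2, -6, 16]
Key observation: the optimum is the walk 0->2->1, with weight 7 + (-12) = -5.
Optimal value attained by: walk 0->2->1.
Answer: (T^⊗2)[0][1] = -5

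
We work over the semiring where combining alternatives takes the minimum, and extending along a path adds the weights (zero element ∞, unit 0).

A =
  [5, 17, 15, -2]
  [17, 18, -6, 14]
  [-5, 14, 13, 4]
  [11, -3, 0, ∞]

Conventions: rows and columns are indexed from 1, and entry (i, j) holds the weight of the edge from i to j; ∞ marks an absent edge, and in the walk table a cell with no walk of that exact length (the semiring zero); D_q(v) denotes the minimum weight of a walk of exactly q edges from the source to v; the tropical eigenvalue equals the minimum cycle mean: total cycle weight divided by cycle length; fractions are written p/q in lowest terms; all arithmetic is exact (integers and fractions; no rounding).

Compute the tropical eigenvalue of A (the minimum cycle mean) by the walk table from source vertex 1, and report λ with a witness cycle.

q=0: [0, ∞, ∞, ∞]
q=1: [5, 17, 15, -2]
q=2: [9, -5, -2, 3]
q=3: [-7, 0, -11, 2]
q=4: [-16, -1, -6, -9]
Optimal cycle mean attained by: cycle 1->4->2->3->1, total (-2) + (-3) + (-6) + (-5), length 4.
Answer: λ = -4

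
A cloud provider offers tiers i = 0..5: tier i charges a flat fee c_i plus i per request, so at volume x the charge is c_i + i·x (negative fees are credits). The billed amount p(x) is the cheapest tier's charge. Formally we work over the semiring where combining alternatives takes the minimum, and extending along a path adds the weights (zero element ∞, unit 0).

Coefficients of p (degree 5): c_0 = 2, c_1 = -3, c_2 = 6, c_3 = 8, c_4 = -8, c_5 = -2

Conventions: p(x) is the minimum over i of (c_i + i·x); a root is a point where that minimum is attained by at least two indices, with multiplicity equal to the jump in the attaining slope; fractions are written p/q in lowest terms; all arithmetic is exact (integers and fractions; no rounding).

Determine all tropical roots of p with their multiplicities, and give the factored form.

hull edge (i=0, c=2) to (i=1, c=-3): slope -5, span 1
hull edge (i=1, c=-3) to (i=4, c=-8): slope -5/3, span 3
hull edge (i=4, c=-8) to (i=5, c=-2): slope 6, span 1
Factored form: p(x) = -2 ⊗ (x ⊕ (-6)) ⊗ (x ⊕ 5/3) ⊗ (x ⊕ 5/3) ⊗ (x ⊕ 5/3) ⊗ (x ⊕ 5)
Answer: roots = -6 (mult 1), 5/3 (mult 3), 5 (mult 1)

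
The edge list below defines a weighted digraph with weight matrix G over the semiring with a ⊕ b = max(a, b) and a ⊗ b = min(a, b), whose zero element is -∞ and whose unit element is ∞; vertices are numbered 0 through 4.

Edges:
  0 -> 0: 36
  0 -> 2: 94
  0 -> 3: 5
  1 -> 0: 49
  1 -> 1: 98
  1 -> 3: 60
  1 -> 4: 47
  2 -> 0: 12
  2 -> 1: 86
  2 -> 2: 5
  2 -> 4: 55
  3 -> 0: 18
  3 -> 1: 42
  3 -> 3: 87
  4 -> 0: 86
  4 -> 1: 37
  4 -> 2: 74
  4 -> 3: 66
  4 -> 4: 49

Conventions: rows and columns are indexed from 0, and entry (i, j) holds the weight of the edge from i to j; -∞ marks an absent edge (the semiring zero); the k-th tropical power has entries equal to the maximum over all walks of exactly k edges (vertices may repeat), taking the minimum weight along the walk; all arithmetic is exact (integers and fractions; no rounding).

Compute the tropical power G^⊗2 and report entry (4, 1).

G^⊗2:
  [36, 86, 36, 5, 55]
  [49, 98, 49, 60, 47]
  [55, 86, 55, 60, 49]
  [42, 42, 18, 87, 42]
  [49, 74, 86, 66, 55]
Key observation: the optimum is the walk 4->2->1, with weight 74 min 86 = 74.
Optimal value attained by: walk 4->2->1.
Answer: (G^⊗2)[4][1] = 74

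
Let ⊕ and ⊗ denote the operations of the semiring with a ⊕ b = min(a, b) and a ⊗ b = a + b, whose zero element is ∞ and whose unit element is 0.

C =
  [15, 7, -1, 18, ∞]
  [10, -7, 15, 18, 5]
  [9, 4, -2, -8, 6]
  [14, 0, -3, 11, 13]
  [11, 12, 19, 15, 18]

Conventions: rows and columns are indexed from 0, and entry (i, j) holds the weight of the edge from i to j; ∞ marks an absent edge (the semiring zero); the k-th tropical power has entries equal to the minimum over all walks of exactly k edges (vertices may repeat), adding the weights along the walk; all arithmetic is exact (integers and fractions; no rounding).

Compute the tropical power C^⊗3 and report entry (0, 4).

C^⊗2:
  [8, 0, -3, -9, 5]
  [3, -14, 8, 7, -2]
  [6, -8, -11, -10, 4]
  [6, -7, -5, -11, 3]
  [22, 5, 10, 11, 17]
C^⊗3:
  [5, -9, -12, -11, 3]
  [-4, -21, 1, 0, -9]
  [-2, -15, -13, -19, -5]
  [3, -14, -14, -13, -2]
  [15, -2, 8, 2, 10]
Key observation: the optimum is the walk 0->2->2->4, with weight (-1) + (-2) + 6 = 3.
Optimal value attained by: walk 0->2->2->4.
Answer: (C^⊗3)[0][4] = 3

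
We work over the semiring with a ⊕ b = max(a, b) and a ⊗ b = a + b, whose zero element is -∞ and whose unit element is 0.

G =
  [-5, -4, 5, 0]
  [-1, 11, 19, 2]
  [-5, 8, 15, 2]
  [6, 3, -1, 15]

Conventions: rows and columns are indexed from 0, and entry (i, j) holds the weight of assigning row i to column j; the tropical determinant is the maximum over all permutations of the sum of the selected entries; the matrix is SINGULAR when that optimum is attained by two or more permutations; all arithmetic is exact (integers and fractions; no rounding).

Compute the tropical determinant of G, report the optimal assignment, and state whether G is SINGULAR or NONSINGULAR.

σ = (0, 1, 2, 3): (-5) + 11 + 15 + 15 = 36
σ = (0, 1, 3, 2): (-5) + 11 + 2 + (-1) = 7
σ = (0, 2, 1, 3): (-5) + 19 + 8 + 15 = 37
σ = (0, 2, 3, 1): (-5) + 19 + 2 + 3 = 19
σ = (0, 3, 1, 2): (-5) + 2 + 8 + (-1) = 4
σ = (0, 3, 2, 1): (-5) + 2 + 15 + 3 = 15
σ = (1, 0, 2, 3): (-4) + (-1) + 15 + 15 = 25
σ = (1, 0, 3, 2): (-4) + (-1) + 2 + (-1) = -4
σ = (1, 2, 0, 3): (-4) + 19 + (-5) + 15 = 25
σ = (1, 2, 3, 0): (-4) + 19 + 2 + 6 = 23
σ = (1, 3, 0, 2): (-4) + 2 + (-5) + (-1) = -8
σ = (1, 3, 2, 0): (-4) + 2 + 15 + 6 = 19
σ = (2, 0, 1, 3): 5 + (-1) + 8 + 15 = 27
σ = (2, 0, 3, 1): 5 + (-1) + 2 + 3 = 9
σ = (2, 1, 0, 3): 5 + 11 + (-5) + 15 = 26
σ = (2, 1, 3, 0): 5 + 11 + 2 + 6 = 24
σ = (2, 3, 0, 1): 5 + 2 + (-5) + 3 = 5
σ = (2, 3, 1, 0): 5 + 2 + 8 + 6 = 21
σ = (3, 0, 1, 2): 0 + (-1) + 8 + (-1) = 6
σ = (3, 0, 2, 1): 0 + (-1) + 15 + 3 = 17
σ = (3, 1, 0, 2): 0 + 11 + (-5) + (-1) = 5
σ = (3, 1, 2, 0): 0 + 11 + 15 + 6 = 32
σ = (3, 2, 0, 1): 0 + 19 + (-5) + 3 = 17
σ = (3, 2, 1, 0): 0 + 19 + 8 + 6 = 33
Optimal value attained by: σ = (0, 2, 1, 3).
Answer: det⊕(G) = 37; verdict: NONSINGULAR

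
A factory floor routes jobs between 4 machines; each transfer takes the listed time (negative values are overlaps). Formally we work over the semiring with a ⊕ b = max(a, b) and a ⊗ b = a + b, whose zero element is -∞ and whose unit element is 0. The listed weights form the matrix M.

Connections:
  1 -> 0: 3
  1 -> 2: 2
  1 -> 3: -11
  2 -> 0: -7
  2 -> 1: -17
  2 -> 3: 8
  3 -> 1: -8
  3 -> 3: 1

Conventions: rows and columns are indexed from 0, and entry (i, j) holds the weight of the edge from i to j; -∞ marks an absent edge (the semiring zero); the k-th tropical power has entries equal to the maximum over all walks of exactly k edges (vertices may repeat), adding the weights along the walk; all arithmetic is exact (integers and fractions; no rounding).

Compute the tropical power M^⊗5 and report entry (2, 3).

M^⊗2:
  [-∞, -∞, -∞, -∞]
  [-5, -15, -∞, 10]
  [-14, 0, -15, 9]
  [-5, -7, -6, 2]
M^⊗3:
  [-∞, -∞, -∞, -∞]
  [-12, 2, -13, 11]
  [3, 1, 2, 10]
  [-4, -6, -5, 3]
M^⊗4:
  [-∞, -∞, -∞, -∞]
  [5, 3, 4, 12]
  [4, 2, 3, 11]
  [-3, -5, -4, 4]
M^⊗5:
  [-∞, -∞, -∞, -∞]
  [6, 4, 5, 13]
  [5, 3, 4, 12]
  [-2, -4, -3, 5]
Key observation: the optimum is the walk 2->3->3->3->3->3, with weight 8 + 1 + 1 + 1 + 1 = 12.
Optimal value attained by: walk 2->3->3->3->3->3.
Answer: (M^⊗5)[2][3] = 12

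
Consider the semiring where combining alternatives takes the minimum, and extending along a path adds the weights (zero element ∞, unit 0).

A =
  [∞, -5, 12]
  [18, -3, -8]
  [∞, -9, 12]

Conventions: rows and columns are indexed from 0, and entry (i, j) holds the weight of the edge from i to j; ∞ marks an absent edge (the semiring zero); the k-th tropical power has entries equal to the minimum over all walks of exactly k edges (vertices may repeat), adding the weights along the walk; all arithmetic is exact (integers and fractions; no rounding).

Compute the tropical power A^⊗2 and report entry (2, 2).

A^⊗2:
  [13, -8, -13]
  [15, -17, -11]
  [9, -12, -17]
Key observation: the optimum is the walk 2->1->2, with weight (-9) + (-8) = -17.
Optimal value attained by: walk 2->1->2.
Answer: (A^⊗2)[2][2] = -17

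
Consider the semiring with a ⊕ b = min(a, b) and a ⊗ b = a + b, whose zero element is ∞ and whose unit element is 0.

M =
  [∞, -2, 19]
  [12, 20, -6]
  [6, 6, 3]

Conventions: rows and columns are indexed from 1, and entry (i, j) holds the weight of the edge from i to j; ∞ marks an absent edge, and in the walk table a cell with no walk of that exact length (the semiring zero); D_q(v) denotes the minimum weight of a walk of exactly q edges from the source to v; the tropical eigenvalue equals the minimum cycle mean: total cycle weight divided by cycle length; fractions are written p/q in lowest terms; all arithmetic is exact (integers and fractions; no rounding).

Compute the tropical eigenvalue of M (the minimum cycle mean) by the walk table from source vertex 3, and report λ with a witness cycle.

q=0: [∞, ∞, 0]
q=1: [6, 6, 3]
q=2: [9, 4, 0]
q=3: [6, 6, -2]
Optimal cycle mean attained by: cycle 1->2->3->1, total (-2) + (-6) + 6, length 3.
Answer: λ = -2/3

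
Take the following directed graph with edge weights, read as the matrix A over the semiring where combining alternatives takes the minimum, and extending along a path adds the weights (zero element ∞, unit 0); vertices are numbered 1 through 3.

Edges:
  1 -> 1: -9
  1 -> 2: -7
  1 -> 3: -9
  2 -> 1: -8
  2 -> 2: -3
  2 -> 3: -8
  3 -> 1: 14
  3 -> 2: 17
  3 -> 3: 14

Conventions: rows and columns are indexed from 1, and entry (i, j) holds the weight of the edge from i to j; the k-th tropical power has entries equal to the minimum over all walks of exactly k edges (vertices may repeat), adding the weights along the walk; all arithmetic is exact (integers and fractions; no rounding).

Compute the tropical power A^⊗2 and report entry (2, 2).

A^⊗2:
  [-18, -16, -18]
  [-17, -15, -17]
  [5, 7, 5]
Key observation: the optimum is the walk 2->1->2, with weight (-8) + (-7) = -15.
Optimal value attained by: walk 2->1->2.
Answer: (A^⊗2)[2][2] = -15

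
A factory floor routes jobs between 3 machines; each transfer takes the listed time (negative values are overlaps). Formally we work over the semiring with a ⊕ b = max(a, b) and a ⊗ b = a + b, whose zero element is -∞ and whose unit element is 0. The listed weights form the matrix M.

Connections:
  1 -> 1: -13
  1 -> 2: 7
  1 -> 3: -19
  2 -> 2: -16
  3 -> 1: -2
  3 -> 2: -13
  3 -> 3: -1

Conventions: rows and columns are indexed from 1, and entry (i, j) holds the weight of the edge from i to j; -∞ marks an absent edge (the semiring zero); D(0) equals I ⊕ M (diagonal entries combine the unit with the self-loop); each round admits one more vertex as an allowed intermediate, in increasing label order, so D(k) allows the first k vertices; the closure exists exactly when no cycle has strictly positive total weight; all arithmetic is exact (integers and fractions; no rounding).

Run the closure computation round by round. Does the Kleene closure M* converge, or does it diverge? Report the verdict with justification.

D(0):
  [0, 7, -19]
  [-∞, 0, -∞]
  [-2, -13, 0]
D(1):
  [0, 7, -19]
  [-∞, 0, -∞]
  [-2, 5, 0]
D(2):
  [0, 7, -19]
  [-∞, 0, -∞]
  [-2, 5, 0]
D(3):
  [0, 7, -19]
  [-∞, 0, -∞]
  [-2, 5, 0]
Key observation: every diagonal entry stays at the unit through all rounds, so no improving cycle exists.
Answer: CONVERGES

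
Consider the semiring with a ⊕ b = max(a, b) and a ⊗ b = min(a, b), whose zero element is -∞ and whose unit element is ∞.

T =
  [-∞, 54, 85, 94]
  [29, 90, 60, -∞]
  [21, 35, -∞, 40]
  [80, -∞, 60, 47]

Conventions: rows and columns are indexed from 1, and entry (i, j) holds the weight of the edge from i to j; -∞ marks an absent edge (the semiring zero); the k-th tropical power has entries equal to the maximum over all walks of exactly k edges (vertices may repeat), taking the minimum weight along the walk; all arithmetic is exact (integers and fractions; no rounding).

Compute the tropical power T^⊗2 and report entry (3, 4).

T^⊗2:
  [80, 54, 60, 47]
  [29, 90, 60, 40]
  [40, 35, 40, 40]
  [47, 54, 80, 80]
Key observation: the optimum is the walk 3->4->4, with weight 40 min 47 = 40.
Optimal value attained by: walk 3->4->4.
Answer: (T^⊗2)[3][4] = 40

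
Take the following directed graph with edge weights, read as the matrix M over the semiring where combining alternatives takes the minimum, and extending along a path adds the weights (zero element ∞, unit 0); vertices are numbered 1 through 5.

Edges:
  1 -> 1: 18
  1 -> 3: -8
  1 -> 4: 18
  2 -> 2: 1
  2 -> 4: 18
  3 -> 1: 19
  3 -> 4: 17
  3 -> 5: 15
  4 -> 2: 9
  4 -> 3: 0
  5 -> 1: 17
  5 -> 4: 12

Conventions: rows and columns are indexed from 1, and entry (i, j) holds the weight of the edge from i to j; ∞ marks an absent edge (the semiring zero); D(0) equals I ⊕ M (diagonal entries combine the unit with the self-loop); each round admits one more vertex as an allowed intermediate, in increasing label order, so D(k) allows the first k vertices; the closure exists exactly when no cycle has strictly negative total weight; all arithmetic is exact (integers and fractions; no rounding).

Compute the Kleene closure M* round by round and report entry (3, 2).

D(0):
  [0, ∞, -8, 18, ∞]
  [∞, 0, ∞, 18, ∞]
  [19, ∞, 0, 17, 15]
  [∞, 9, 0, 0, ∞]
  [17, ∞, ∞, 12, 0]
D(1):
  [0, ∞, -8, 18, ∞]
  [∞, 0, ∞, 18, ∞]
  [19, ∞, 0, 17, 15]
  [∞, 9, 0, 0, ∞]
  [17, ∞, 9, 12, 0]
D(2):
  [0, ∞, -8, 18, ∞]
  [∞, 0, ∞, 18, ∞]
  [19, ∞, 0, 17, 15]
  [∞, 9, 0, 0, ∞]
  [17, ∞, 9, 12, 0]
D(3):
  [0, ∞, -8, 9, 7]
  [∞, 0, ∞, 18, ∞]
  [19, ∞, 0, 17, 15]
  [19, 9, 0, 0, 15]
  [17, ∞, 9, 12, 0]
D(4):
  [0, 18, -8, 9, 7]
  [37, 0, 18, 18, 33]
  [19, 26, 0, 17, 15]
  [19, 9, 0, 0, 15]
  [17, 21, 9, 12, 0]
D(5):
  [0, 18, -8, 9, 7]
  [37, 0, 18, 18, 33]
  [19, 26, 0, 17, 15]
  [19, 9, 0, 0, 15]
  [17, 21, 9, 12, 0]
Answer: M*[3][2] = 26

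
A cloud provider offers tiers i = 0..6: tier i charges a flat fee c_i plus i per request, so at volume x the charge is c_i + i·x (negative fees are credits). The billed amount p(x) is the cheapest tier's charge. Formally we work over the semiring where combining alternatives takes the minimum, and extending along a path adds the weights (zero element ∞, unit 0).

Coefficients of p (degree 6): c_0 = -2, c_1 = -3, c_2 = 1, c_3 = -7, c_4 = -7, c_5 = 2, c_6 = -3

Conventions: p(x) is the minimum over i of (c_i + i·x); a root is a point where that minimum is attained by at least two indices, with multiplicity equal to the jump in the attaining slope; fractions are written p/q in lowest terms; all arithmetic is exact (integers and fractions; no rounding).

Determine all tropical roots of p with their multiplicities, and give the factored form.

hull edge (i=0, c=-2) to (i=3, c=-7): slope -5/3, span 3
hull edge (i=3, c=-7) to (i=4, c=-7): slope 0, span 1
hull edge (i=4, c=-7) to (i=6, c=-3): slope 2, span 2
Factored form: p(x) = -3 ⊗ (x ⊕ (-2)) ⊗ (x ⊕ (-2)) ⊗ (x ⊕ 0) ⊗ (x ⊕ 5/3) ⊗ (x ⊕ 5/3) ⊗ (x ⊕ 5/3)
Answer: roots = -2 (mult 2), 0 (mult 1), 5/3 (mult 3)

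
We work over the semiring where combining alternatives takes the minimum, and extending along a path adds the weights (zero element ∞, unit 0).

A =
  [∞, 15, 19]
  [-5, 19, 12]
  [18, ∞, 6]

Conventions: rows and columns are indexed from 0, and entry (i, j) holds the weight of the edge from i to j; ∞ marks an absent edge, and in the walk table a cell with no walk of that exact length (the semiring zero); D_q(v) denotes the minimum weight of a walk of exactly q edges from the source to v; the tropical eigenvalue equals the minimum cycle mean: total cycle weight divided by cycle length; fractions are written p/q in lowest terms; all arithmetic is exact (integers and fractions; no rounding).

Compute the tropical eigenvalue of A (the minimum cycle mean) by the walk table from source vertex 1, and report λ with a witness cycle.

q=0: [∞, 0, ∞]
q=1: [-5, 19, 12]
q=2: [14, 10, 14]
q=3: [5, 29, 20]
Optimal cycle mean attained by: cycle 0->1->0, total 15 + (-5), length 2.
Answer: λ = 5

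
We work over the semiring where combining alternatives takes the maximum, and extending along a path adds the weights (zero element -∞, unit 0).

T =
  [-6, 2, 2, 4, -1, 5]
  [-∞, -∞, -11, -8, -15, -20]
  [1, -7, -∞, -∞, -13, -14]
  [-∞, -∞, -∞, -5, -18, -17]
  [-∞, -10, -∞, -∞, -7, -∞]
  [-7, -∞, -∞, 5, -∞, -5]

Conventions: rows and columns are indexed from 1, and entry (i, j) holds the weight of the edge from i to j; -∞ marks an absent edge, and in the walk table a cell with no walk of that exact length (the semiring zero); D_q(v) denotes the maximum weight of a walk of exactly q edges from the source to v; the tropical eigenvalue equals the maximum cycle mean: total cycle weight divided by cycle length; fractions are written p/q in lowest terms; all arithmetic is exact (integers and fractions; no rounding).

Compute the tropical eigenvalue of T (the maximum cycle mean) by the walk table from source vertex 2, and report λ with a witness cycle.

q=0: [-∞, 0, -∞, -∞, -∞, -∞]
q=1: [-∞, -∞, -11, -8, -15, -20]
q=2: [-10, -18, -∞, -13, -22, -25]
q=3: [-16, -8, -8, -6, -11, -5]
q=4: [-7, -14, -14, 0, -17, -10]
q=5: [-13, -5, -5, -3, -8, -2]
q=6: [-4, -11, -11, 3, -14, -7]
Optimal cycle mean attained by: cycle 1->3->1, total 2 + 1, length 2.
Answer: λ = 3/2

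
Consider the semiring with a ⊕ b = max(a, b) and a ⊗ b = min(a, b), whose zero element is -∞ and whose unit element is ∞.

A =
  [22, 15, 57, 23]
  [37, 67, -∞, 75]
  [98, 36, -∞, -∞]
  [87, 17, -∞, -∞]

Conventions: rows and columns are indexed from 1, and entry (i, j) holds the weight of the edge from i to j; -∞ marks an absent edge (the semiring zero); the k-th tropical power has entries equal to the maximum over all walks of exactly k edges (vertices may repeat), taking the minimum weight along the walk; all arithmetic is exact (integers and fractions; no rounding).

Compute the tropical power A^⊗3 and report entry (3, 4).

A^⊗2:
  [57, 36, 22, 22]
  [75, 67, 37, 67]
  [36, 36, 57, 36]
  [22, 17, 57, 23]
A^⊗3:
  [36, 36, 57, 36]
  [67, 67, 57, 67]
  [57, 36, 36, 36]
  [57, 36, 22, 22]
Key observation: the optimum is the walk 3->2->2->4, with weight 36 min 67 min 75 = 36.
Optimal value attained by: walk 3->2->2->4.
Answer: (A^⊗3)[3][4] = 36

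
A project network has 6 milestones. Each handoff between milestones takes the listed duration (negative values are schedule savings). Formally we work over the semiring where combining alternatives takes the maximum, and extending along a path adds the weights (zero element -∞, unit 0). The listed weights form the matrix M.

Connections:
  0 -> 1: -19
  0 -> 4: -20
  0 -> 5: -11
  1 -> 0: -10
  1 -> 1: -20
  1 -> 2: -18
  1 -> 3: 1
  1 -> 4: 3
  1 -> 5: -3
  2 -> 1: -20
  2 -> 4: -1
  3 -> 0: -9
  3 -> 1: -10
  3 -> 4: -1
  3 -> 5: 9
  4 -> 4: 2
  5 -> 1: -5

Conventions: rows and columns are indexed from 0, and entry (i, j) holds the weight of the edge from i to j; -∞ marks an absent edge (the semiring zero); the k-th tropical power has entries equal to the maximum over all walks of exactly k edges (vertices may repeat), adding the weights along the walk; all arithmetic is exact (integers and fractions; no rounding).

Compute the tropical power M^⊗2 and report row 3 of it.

M^⊗2:
  [-29, -16, -37, -18, -16, -22]
  [-8, -8, -38, -19, 5, 10]
  [-30, -40, -38, -19, 1, -23]
  [-20, 4, -28, -9, 1, -13]
  [-∞, -∞, -∞, -∞, 4, -∞]
  [-15, -25, -23, -4, -2, -8]
Answer: row 3 of M^⊗2 = [-20, 4, -28, -9, 1, -13]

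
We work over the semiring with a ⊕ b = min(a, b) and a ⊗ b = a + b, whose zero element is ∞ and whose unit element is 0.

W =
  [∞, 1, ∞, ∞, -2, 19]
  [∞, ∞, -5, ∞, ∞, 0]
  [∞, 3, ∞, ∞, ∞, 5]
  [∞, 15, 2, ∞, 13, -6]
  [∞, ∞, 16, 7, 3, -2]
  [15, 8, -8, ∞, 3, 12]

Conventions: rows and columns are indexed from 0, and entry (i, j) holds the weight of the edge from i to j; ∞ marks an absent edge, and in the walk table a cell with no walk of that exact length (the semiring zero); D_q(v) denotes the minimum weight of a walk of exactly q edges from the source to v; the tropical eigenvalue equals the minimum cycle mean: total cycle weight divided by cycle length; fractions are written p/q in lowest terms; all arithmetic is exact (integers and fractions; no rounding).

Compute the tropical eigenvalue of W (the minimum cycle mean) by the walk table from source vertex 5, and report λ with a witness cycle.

q=0: [∞, ∞, ∞, ∞, ∞, 0]
q=1: [15, 8, -8, ∞, 3, 12]
q=2: [27, -5, 3, 10, 6, -3]
q=3: [12, 5, -11, 13, 0, -5]
q=4: [10, -8, -13, 7, -2, -6]
q=5: [9, -10, -14, 5, -3, -8]
q=6: [7, -11, -16, 4, -5, -10]
Optimal cycle mean attained by: cycle 1->5->2->1, total 0 + (-8) + 3, length 3.
Answer: λ = -5/3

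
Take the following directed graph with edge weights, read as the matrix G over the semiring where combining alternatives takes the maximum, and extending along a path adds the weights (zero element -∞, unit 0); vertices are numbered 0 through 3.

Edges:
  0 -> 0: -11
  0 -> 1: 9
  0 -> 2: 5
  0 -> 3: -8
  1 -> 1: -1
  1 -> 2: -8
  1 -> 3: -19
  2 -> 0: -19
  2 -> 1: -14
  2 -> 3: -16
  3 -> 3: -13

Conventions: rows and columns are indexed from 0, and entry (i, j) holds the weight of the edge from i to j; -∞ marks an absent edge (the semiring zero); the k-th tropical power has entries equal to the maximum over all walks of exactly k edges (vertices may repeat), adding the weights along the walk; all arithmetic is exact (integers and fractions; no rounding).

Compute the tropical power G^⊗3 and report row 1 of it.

G^⊗2:
  [-14, 8, 1, -10]
  [-27, -2, -9, -20]
  [-30, -10, -14, -27]
  [-∞, -∞, -∞, -26]
G^⊗3:
  [-18, 7, 0, -11]
  [-28, -3, -10, -21]
  [-33, -11, -18, -29]
  [-∞, -∞, -∞, -39]
Answer: row 1 of G^⊗3 = [-28, -3, -10, -21]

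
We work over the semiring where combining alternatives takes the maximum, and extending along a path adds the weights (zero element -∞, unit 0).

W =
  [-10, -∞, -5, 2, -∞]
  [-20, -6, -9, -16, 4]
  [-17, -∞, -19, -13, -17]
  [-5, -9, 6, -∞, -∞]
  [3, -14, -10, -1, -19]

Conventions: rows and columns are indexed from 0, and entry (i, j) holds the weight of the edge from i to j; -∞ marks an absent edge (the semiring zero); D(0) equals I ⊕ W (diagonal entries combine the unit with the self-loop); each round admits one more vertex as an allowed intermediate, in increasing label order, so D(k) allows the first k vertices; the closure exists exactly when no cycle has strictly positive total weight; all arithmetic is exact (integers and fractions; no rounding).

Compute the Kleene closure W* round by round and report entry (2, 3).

D(0):
  [0, -∞, -5, 2, -∞]
  [-20, 0, -9, -16, 4]
  [-17, -∞, 0, -13, -17]
  [-5, -9, 6, 0, -∞]
  [3, -14, -10, -1, 0]
D(1):
  [0, -∞, -5, 2, -∞]
  [-20, 0, -9, -16, 4]
  [-17, -∞, 0, -13, -17]
  [-5, -9, 6, 0, -∞]
  [3, -14, -2, 5, 0]
D(2):
  [0, -∞, -5, 2, -∞]
  [-20, 0, -9, -16, 4]
  [-17, -∞, 0, -13, -17]
  [-5, -9, 6, 0, -5]
  [3, -14, -2, 5, 0]
D(3):
  [0, -∞, -5, 2, -22]
  [-20, 0, -9, -16, 4]
  [-17, -∞, 0, -13, -17]
  [-5, -9, 6, 0, -5]
  [3, -14, -2, 5, 0]
D(4):
  [0, -7, 8, 2, -3]
  [-20, 0, -9, -16, 4]
  [-17, -22, 0, -13, -17]
  [-5, -9, 6, 0, -5]
  [3, -4, 11, 5, 0]
D(5):
  [0, -7, 8, 2, -3]
  [7, 0, 15, 9, 4]
  [-14, -21, 0, -12, -17]
  [-2, -9, 6, 0, -5]
  [3, -4, 11, 5, 0]
Answer: W*[2][3] = -12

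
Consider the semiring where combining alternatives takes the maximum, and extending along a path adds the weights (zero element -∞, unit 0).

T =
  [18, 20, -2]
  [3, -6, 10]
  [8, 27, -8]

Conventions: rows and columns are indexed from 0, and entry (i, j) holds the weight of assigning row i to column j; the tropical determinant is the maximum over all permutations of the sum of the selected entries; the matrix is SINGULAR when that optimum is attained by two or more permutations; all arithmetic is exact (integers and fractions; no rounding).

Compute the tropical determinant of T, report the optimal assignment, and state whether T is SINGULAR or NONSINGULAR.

σ = (0, 1, 2): 18 + (-6) + (-8) = 4
σ = (0, 2, 1): 18 + 10 + 27 = 55
σ = (1, 0, 2): 20 + 3 + (-8) = 15
σ = (1, 2, 0): 20 + 10 + 8 = 38
σ = (2, 0, 1): (-2) + 3 + 27 = 28
σ = (2, 1, 0): (-2) + (-6) + 8 = 0
Optimal value attained by: σ = (0, 2, 1).
Answer: det⊕(T) = 55; verdict: NONSINGULAR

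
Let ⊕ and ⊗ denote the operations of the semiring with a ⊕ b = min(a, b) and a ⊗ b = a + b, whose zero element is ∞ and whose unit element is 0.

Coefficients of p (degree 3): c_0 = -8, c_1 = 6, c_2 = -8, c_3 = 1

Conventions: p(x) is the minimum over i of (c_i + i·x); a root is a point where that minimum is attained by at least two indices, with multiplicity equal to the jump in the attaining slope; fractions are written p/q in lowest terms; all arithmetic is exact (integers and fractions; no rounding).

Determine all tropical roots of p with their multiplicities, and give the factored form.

hull edge (i=0, c=-8) to (i=2, c=-8): slope 0, span 2
hull edge (i=2, c=-8) to (i=3, c=1): slope 9, span 1
Factored form: p(x) = 1 ⊗ (x ⊕ (-9)) ⊗ (x ⊕ 0) ⊗ (x ⊕ 0)
Answer: roots = -9 (mult 1), 0 (mult 2)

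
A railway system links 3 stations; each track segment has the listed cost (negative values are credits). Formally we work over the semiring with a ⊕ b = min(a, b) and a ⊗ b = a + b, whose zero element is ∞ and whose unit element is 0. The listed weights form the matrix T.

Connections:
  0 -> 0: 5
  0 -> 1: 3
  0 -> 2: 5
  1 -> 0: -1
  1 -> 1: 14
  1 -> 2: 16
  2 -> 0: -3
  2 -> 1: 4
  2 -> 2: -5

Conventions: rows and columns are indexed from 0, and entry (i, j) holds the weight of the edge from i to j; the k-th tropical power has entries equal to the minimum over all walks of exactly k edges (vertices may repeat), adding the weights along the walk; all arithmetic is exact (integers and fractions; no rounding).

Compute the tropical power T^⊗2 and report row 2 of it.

T^⊗2:
  [2, 8, 0]
  [4, 2, 4]
  [-8, -1, -10]
Answer: row 2 of T^⊗2 = [-8, -1, -10]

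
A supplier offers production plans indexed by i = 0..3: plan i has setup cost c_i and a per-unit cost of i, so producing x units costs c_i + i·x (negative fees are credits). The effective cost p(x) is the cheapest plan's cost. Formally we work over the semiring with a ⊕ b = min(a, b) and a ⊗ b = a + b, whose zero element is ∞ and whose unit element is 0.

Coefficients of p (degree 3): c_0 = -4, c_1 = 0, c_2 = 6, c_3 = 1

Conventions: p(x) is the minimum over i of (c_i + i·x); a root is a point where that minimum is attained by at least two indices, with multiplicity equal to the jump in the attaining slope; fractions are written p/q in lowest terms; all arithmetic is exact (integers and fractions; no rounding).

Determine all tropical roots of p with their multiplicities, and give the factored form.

hull edge (i=0, c=-4) to (i=3, c=1): slope 5/3, span 3
Factored form: p(x) = 1 ⊗ (x ⊕ (-5/3)) ⊗ (x ⊕ (-5/3)) ⊗ (x ⊕ (-5/3))
Answer: roots = -5/3 (mult 3)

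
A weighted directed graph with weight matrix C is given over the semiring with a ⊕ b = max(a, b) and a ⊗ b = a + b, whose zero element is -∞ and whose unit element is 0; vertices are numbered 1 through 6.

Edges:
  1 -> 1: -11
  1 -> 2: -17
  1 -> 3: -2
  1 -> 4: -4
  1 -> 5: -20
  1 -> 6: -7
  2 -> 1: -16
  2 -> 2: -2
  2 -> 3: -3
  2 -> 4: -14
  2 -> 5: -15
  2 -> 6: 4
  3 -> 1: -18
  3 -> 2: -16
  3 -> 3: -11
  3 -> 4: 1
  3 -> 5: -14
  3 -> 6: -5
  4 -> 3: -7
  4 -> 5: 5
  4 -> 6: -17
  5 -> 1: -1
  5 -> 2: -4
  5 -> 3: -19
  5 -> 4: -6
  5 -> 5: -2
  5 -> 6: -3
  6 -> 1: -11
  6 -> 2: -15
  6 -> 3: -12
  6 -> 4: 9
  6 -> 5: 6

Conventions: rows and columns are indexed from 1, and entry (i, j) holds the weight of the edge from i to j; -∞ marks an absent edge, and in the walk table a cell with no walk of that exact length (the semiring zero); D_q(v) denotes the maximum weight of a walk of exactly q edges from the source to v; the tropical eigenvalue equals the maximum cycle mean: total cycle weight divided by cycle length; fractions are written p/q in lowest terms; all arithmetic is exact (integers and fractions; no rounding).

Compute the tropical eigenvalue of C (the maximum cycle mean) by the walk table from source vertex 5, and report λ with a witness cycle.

q=0: [-∞, -∞, -∞, -∞, 0, -∞]
q=1: [-1, -4, -19, -6, -2, -3]
q=2: [-3, -6, -3, 6, 3, 0]
q=3: [2, -1, -1, 9, 11, 0]
q=4: [10, 7, 2, 9, 14, 8]
q=5: [13, 10, 8, 17, 14, 11]
q=6: [13, 10, 11, 20, 22, 14]
Optimal cycle mean attained by: cycle 4->5->6->4, total 5 + (-3) + 9, length 3.
Answer: λ = 11/3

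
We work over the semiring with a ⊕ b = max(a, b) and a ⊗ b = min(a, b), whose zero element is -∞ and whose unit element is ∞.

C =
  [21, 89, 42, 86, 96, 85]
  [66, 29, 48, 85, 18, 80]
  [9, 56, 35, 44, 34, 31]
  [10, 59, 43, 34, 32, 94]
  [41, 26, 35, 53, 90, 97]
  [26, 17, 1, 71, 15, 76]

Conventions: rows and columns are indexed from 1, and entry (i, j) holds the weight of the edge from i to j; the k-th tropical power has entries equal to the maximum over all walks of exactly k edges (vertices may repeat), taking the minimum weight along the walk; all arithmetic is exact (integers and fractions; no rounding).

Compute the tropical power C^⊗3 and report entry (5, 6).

C^⊗2:
  [66, 59, 48, 85, 90, 96]
  [29, 66, 43, 71, 66, 85]
  [56, 44, 48, 56, 34, 56]
  [59, 43, 48, 71, 34, 76]
  [41, 53, 43, 71, 90, 90]
  [26, 59, 43, 71, 32, 76]
C^⊗3:
  [59, 66, 48, 71, 90, 90]
  [66, 59, 48, 71, 66, 76]
  [44, 56, 44, 56, 56, 56]
  [43, 59, 43, 71, 59, 76]
  [53, 59, 48, 71, 90, 90]
  [59, 59, 48, 71, 34, 76]
Key observation: the optimum is the walk 5->5->5->6, with weight 90 min 90 min 97 = 90.
Optimal value attained by: walk 5->5->5->6.
Answer: (C^⊗3)[5][6] = 90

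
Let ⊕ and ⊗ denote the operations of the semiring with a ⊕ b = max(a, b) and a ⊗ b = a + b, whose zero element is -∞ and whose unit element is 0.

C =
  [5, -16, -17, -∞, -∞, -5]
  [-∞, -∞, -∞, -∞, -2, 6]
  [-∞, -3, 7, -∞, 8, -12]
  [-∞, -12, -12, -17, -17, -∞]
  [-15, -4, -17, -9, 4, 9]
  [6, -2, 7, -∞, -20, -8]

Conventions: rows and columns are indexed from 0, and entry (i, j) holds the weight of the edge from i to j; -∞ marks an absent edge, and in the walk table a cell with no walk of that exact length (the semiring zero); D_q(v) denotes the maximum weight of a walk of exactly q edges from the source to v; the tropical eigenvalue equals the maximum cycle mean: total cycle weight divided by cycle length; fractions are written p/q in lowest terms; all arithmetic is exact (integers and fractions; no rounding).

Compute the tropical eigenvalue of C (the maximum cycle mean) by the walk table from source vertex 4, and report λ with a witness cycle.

q=0: [-∞, -∞, -∞, -∞, 0, -∞]
q=1: [-15, -4, -17, -9, 4, 9]
q=2: [15, 7, 16, -5, 8, 13]
q=3: [20, 13, 23, -1, 24, 17]
q=4: [25, 20, 30, 15, 31, 33]
q=5: [39, 31, 40, 22, 38, 40]
q=6: [46, 38, 47, 29, 48, 47]
Optimal cycle mean attained by: cycle 2->4->5->2, total 8 + 9 + 7, length 3.
Answer: λ = 8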